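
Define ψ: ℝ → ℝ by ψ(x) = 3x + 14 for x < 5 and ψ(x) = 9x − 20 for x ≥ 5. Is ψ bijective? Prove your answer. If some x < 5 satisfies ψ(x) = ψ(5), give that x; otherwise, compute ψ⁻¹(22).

Both pieces are strictly increasing (slopes 3 and 9), so each is injective on its own interval.
The left piece maps (−∞, 5) onto (−∞, 29); the right piece maps [5, ∞) onto [25, ∞).
These images overlap. In particular ψ(5) = 25 (right piece), and solving 3x + 14 = 25 on the left piece gives x = 11/3 < 5.
So ψ(11/3) = ψ(5) with 11/3 ≠ 5, and ψ is not injective, hence not bijective. This x = 11/3 is the requested value below 5.

11/3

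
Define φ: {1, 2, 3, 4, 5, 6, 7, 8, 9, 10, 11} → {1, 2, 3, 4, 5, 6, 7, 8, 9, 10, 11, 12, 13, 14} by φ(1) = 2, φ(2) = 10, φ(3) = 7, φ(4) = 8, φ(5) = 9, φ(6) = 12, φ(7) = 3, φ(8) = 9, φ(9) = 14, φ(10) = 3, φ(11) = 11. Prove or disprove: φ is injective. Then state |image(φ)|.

φ(5) = 9 = φ(8) with 5 ≠ 8, so φ is not injective.
The image of φ is {2, 3, 7, 8, 9, 10, 11, 12, 14}, which has 9 elements.

9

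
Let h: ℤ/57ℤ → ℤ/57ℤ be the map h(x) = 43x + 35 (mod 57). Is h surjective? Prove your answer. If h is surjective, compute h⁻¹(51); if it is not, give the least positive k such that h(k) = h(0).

7

Recall: surjectivity means every element of the codomain has a preimage under h.
Since gcd(43, 57) = 1, 43 is invertible modulo 57. Euclid's algorithm: 57 = 1·43 + 14, 43 = 3·14 + 1; back-substituting gives 1 = 4·43 − 3·57, so 43⁻¹ ≡ 4 (mod 57).
Then y ↦ 4(y − 35) is a two-sided inverse to h, so every y ∈ ℤ/57ℤ has a preimage.
Thus h is surjective.
Since h is surjective, we find h⁻¹(51): we need 43x ≡ 51 − 35 ≡ 16 (mod 57). Using 43⁻¹ = 4: x ≡ 4·16 = 64 = 1·57 + 7, so x = 7.
Check: h(7) = 43·7 + 35 = 336 = 5·57 + 51 ≡ 51 (mod 57).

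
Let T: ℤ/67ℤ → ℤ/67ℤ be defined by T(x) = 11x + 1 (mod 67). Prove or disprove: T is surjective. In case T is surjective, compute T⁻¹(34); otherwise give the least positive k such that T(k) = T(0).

3

Since gcd(11, 67) = 1, 11 is invertible modulo 67. Euclid's algorithm: 67 = 6·11 + 1; back-substituting gives 1 = 61·11 − 10·67, so 11⁻¹ ≡ 61 (mod 67).
Then y ↦ 61(y − 1) is a two-sided inverse to T, so every y ∈ ℤ/67ℤ has a preimage.
Therefore T is surjective.
Since T is surjective, we compute T⁻¹(34): solve 11x + 1 ≡ 34 (mod 67), i.e. 11x ≡ 33 (mod 67).
Multiplying by 11⁻¹ = 61 gives x ≡ 61·33 = 2013 = 30·67 + 3 ≡ 3 (mod 67).
Check: T(3) = 11·3 + 1 = 34 ≡ 34 (mod 67).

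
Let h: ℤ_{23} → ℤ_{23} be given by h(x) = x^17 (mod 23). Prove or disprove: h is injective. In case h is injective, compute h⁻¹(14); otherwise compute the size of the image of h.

Since 23 is prime, the nonzero elements of ℤ_{23} form a cyclic group of order 22.
As gcd(17, 22) = 1, raising to the 17th power is a bijection on this group: if u^17 ≡ v^17 then (uv^{−1})^17 = 1, and the only element of order dividing gcd(17, 22) = 1 is 1, so u = v.
With h(0) = 0 this makes h injective on all of ℤ_{23}, hence bijective (finite equal-size domain and codomain). In particular h is injective.
Since h is injective, we find the preimage of 14. The inverse of x ↦ x^17 on (ℤ_{23})^× is x ↦ x^13, because 17·13 = 221 = 10·22 + 1 ≡ 1 (mod 22) and x^{22} = 1 for x ≠ 0 (Fermat). So h⁻¹(14) = 14^13 mod 23.
Repeated squaring mod 23: 14^1 ≡ 14, 14^2 ≡ 14² = 196 ≡ 12, 14^4 ≡ 12² = 144 ≡ 6, 14^8 ≡ 6² = 36 ≡ 13. Since 13 = 8 + 4 + 1, 14^13 ≡ 13·6·14: 13·6 = 78 ≡ 9, then 9·14 = 126 ≡ 11. So 14^13 ≡ 11 (mod 23).
Hence h⁻¹(14) = 11.

11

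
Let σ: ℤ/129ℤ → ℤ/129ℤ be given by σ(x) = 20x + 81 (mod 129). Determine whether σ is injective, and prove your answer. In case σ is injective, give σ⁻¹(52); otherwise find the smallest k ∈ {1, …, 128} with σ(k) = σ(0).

5

Suppose σ(a) = σ(b) in ℤ/129ℤ. Then 20a + 81 ≡ 20b + 81 (mod 129), hence 20(a − b) ≡ 0 (mod 129).
Since gcd(20, 129) = 1, 20 is invertible modulo 129, hence a − b ≡ 0 (mod 129), i.e. a = b.
So σ is injective.
We now compute 20⁻¹ mod 129 explicitly. Euclid's algorithm: 129 = 6·20 + 9, 20 = 2·9 + 2, 9 = 4·2 + 1; back-substituting gives 1 = 71·20 − 11·129, so 20⁻¹ ≡ 71 (mod 129).
Since σ is injective, we compute σ⁻¹(52): solve 20x + 81 ≡ 52 (mod 129), i.e. 20x ≡ 100 (mod 129).
Multiplying by 20⁻¹ = 71 gives x ≡ 71·100 = 7100 = 55·129 + 5 ≡ 5 (mod 129).
Check: σ(5) = 20·5 + 81 = 181 = 1·129 + 52 ≡ 52 (mod 129).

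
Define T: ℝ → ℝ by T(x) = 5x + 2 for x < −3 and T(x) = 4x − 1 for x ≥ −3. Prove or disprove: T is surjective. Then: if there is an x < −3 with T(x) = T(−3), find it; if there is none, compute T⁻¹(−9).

Both pieces are strictly increasing (slopes 5 and 4), so each is injective on its own interval.
The left piece maps (−∞, −3) onto (−∞, −13); the right piece maps [−3, ∞) onto [−13, ∞).
These images together cover ℝ, so T is surjective.
Because the two images are disjoint, no x < −3 has T(x) = T(−3), so we compute T⁻¹(−9): −9 lies in [−13, ∞), so solve 4x − 1 = −9: x = (−9 + 1)/4 = −2.

-2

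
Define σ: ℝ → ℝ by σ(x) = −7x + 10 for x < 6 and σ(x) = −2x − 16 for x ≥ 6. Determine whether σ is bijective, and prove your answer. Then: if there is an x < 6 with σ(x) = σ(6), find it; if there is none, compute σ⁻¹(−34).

Both pieces are strictly decreasing (slopes −7 and −2), so each is injective on its own interval.
The left piece maps (−∞, 6) onto (−32, ∞); the right piece maps [6, ∞) onto (−∞, −28].
These images overlap. In particular σ(6) = −28 (right piece), and solving −7x + 10 = −28 on the left piece gives x = 38/7 < 6.
So σ(38/7) = σ(6) with 38/7 ≠ 6, and σ is not injective, hence not bijective. This x = 38/7 is the requested value below 6.

38/7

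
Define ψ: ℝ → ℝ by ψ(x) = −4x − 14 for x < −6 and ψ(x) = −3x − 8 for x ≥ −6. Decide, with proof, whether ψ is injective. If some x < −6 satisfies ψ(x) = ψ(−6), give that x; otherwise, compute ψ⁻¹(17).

Both pieces are strictly decreasing (slopes −4 and −3), so each is injective on its own interval.
The left piece maps (−∞, −6) onto (10, ∞); the right piece maps [−6, ∞) onto (−∞, 10].
These images are disjoint, so no value is attained by both pieces. So ψ is injective.
Because the two images are disjoint, no x < −6 has ψ(x) = ψ(−6), so we compute ψ⁻¹(17): 17 lies in (10, ∞), so solve −4x − 14 = 17: x = (17 + 14)/(−4) = −31/4.

-31/4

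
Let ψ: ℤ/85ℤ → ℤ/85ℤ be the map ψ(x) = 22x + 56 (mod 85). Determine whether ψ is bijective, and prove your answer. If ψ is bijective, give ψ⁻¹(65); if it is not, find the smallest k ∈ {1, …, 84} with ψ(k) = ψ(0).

By definition, injectivity means: for all s, t in the domain, ψ(s) = ψ(t) implies s = t.
If ψ(s) = ψ(t), then 22s ≡ 22t (mod 85). Because gcd(22, 85) = 1, we may cancel 22 to get s ≡ t (mod 85).
We now compute 22⁻¹ mod 85 explicitly. Euclid's algorithm: 85 = 3·22 + 19, 22 = 1·19 + 3, 19 = 6·3 + 1; back-substituting gives 1 = 58·22 − 15·85, so 22⁻¹ ≡ 58 (mod 85).
For any y ∈ ℤ/85ℤ, x = 58(y − 56) mod 85 satisfies ψ(x) = 22·58(y − 56) + 56 ≡ y (since 22·58 ≡ 1 mod 85). So every y has a preimage.
Hence ψ is bijective.
Since ψ is bijective, we find ψ⁻¹(65): we need 22x ≡ 65 − 56 ≡ 9 (mod 85). Using 22⁻¹ = 58: x ≡ 58·9 = 522 = 6·85 + 12, so x = 12.
Check: ψ(12) = 22·12 + 56 = 320 = 3·85 + 65 ≡ 65 (mod 85).

12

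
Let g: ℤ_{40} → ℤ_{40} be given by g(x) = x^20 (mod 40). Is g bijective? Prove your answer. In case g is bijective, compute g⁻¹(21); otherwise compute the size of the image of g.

g(1) = 1^20 = 1.
g(3): Repeated squaring mod 40: 3^1 ≡ 3, 3^2 ≡ 3² = 9, 3^4 ≡ 9² = 81 ≡ 1, 3^8 ≡ 1² = 1, 3^16 ≡ 1² = 1. Since 20 = 16 + 4, 3^20 ≡ 1·1: 1·1 = 1. So 3^20 ≡ 1 (mod 40).
So g(1) = g(3) = 1 while 1 ≠ 3, so g is not injective, hence not bijective.
Since g is not bijective, we determine |image(g)|. Computing x^20 mod 40 for each x (by repeated squaring, reducing mod 40 at every step), the values g(0), g(1), …, g(39) are: 0, 1, 16, 1, 16, 25, 16, 1, 16, 1, 0, 1, 16, 1, 16, 25, 16, 1, 16, 1, 0, 1, 16, 1, 16, 25, 16, 1, 16, 1, 0, 1, 16, 1, 16, 25, 16, 1, 16, 1.
The distinct values are {0, 1, 16, 25}; there are 4 of them.

4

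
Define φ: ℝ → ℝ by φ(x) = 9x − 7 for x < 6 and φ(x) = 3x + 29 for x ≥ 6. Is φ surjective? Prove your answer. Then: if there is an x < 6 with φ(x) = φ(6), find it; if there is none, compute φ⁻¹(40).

47/9

Both pieces are strictly increasing (slopes 9 and 3), so each is injective on its own interval.
The left piece maps (−∞, 6) onto (−∞, 47); the right piece maps [6, ∞) onto [47, ∞).
These images together cover ℝ, so φ is surjective.
Because the two images are disjoint, no x < 6 has φ(x) = φ(6), so we compute φ⁻¹(40): 40 lies in (−∞, 47), so solve 9x − 7 = 40: x = (40 + 7)/9 = 47/9.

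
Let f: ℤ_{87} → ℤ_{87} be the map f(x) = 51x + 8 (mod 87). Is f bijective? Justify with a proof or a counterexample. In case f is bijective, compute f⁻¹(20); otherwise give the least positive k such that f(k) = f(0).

29

We have gcd(51, 87) = 3 > 1. Taking u = 0 and v = 29: f(0) = 8 and f(29) = 51·29 + 8 = 1487 ≡ 8 (mod 87).
So f(0) = f(29) while 0 ≠ 29, hence f is not injective, hence not bijective.
Since f is not bijective, we find the least positive k with f(k) = f(0): this means 51k ≡ 0 (mod 87), i.e. 87 ∣ 51k. Since gcd(51, 87) = 3, dividing through by 3 this holds exactly when 29 ∣ 17k, and as gcd(17, 29) = 1, exactly when 29 ∣ k.
The smallest positive such k is 29.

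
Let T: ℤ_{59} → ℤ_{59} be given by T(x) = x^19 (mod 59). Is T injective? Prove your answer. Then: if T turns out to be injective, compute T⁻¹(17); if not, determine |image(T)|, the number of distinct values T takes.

Since 59 is prime, the nonzero elements of ℤ_{59} form a cyclic group of order 58.
As gcd(19, 58) = 1, raising to the 19th power is a bijection on this group: if x_1^19 ≡ x_2^19 then (x_1x_2^{−1})^19 = 1, and the only element of order dividing gcd(19, 58) = 1 is 1, so x_1 = x_2.
With T(0) = 0 this makes T injective on all of ℤ_{59}, hence bijective (finite equal-size domain and codomain). In particular T is injective.
Since T is injective, we find the preimage of 17. The inverse of x ↦ x^19 on (ℤ_{59})^× is x ↦ x^55, because 19·55 = 1045 = 18·58 + 1 ≡ 1 (mod 58) and x^{58} = 1 for x ≠ 0 (Fermat). So T⁻¹(17) = 17^55 mod 59.
Repeated squaring mod 59: 17^1 ≡ 17, 17^2 ≡ 17² = 289 ≡ 53, 17^4 ≡ 53² = 2809 ≡ 36, 17^8 ≡ 36² = 1296 ≡ 57, 17^16 ≡ 57² = 3249 ≡ 4, 17^32 ≡ 4² = 16. Since 55 = 32 + 16 + 4 + 2 + 1, 17^55 ≡ 16·4·36·53·17: 16·4 = 64 ≡ 5, then 5·36 = 180 ≡ 3, then 3·53 = 159 ≡ 41, then 41·17 = 697 ≡ 48. So 17^55 ≡ 48 (mod 59).
Hence T⁻¹(17) = 48.

48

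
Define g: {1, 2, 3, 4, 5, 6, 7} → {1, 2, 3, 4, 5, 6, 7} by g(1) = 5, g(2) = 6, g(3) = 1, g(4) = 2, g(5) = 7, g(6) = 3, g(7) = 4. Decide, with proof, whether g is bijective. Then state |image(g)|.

The values 5, 6, 1, 2, 7, 3, 4 are a permutation of {1, 2, 3, 4, 5, 6, 7}: each element appears exactly once.
So g is injective and surjective, hence bijective.
The image of g is {1, 2, 3, 4, 5, 6, 7}, which has 7 elements.

7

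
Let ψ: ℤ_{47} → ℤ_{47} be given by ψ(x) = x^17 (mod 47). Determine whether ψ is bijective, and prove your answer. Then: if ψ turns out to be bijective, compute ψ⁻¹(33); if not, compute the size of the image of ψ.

Since 47 is prime, the nonzero elements of ℤ_{47} form a cyclic group of order 46.
As gcd(17, 46) = 1, raising to the 17th power is a bijection on this group: if a^17 ≡ b^17 then (ab^{−1})^17 = 1, and the only element of order dividing gcd(17, 46) = 1 is 1, so a = b.
With ψ(0) = 0 this makes ψ injective on all of ℤ_{47}, hence bijective (finite equal-size domain and codomain). In particular ψ is bijective.
Since ψ is bijective, we find the preimage of 33. The inverse of x ↦ x^17 on (ℤ_{47})^× is x ↦ x^19, because 17·19 = 323 = 7·46 + 1 ≡ 1 (mod 46) and x^{46} = 1 for x ≠ 0 (Fermat). So ψ⁻¹(33) = 33^19 mod 47.
Repeated squaring mod 47: 33^1 ≡ 33, 33^2 ≡ 33² = 1089 ≡ 8, 33^4 ≡ 8² = 64 ≡ 17, 33^8 ≡ 17² = 289 ≡ 7, 33^16 ≡ 7² = 49 ≡ 2. Since 19 = 16 + 2 + 1, 33^19 ≡ 2·8·33: 2·8 = 16, then 16·33 = 528 ≡ 11. So 33^19 ≡ 11 (mod 47).
Hence ψ⁻¹(33) = 11.

11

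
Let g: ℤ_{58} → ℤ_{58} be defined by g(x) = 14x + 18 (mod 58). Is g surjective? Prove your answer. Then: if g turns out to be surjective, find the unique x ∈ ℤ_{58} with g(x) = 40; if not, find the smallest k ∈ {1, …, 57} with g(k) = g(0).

29

Since gcd(14, 58) = 2, we have 14x ≡ 0 (mod 2) for all x, so g(x) ≡ 0 (mod 2).
But 1 ≢ 0 (mod 2), so 1 ∈ ℤ_{58} has no preimage. Hence g is not surjective.
Since g is not surjective, we find the least positive k with g(k) = g(0): this means 14k ≡ 0 (mod 58), i.e. 58 ∣ 14k. Since gcd(14, 58) = 2, dividing through by 2 this holds exactly when 29 ∣ 7k, and as gcd(7, 29) = 1, exactly when 29 ∣ k.
The smallest positive such k is 29.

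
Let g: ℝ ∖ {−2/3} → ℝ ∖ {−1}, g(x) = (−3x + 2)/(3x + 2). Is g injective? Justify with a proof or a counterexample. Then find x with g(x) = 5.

Suppose g(x_1) = g(x_2). Cross-multiplying: (−3x_1 + 2)(3x_2 + 2) = (−3x_2 + 2)(3x_1 + 2).
Expanding both sides and cancelling the symmetric terms leaves −12·(x_1 − x_2) = 0. Since −12 ≠ 0, x_1 = x_2. Therefore g is injective.
Solving g(x) = 5: cross-multiplying gives −3x + 2 = 5(3x + 2), which rearranges to −18x = 8, so x = −4/9.

-4/9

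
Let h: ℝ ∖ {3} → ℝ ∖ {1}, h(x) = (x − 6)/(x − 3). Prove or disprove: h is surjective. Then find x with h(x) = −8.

For any y ≠ 1, solving y(x − 3) = x − 6 for x gives a well-defined x ≠ 3. So h is surjective.
Solving h(x) = −8: cross-multiplying gives x − 6 = −8(x − 3), which rearranges to 9x = 30, so x = 10/3.

10/3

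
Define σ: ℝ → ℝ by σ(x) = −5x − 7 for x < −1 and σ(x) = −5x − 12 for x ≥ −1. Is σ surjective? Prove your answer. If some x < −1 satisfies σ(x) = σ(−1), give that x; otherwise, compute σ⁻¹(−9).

Both pieces are strictly decreasing (slopes −5 and −5), so each is injective on its own interval.
The left piece maps (−∞, −1) onto (−2, ∞); the right piece maps [−1, ∞) onto (−∞, −7].
The union (−2, ∞) ∪ (−∞, −7] omits the interval between −2 and −7; in particular −2 has no preimage. So σ is not surjective.
Because the two images are disjoint, no x < −1 has σ(x) = σ(−1), so we compute σ⁻¹(−9): −9 lies in (−∞, −7], so solve −5x − 12 = −9: x = (−9 + 12)/(−5) = −3/5.

-3/5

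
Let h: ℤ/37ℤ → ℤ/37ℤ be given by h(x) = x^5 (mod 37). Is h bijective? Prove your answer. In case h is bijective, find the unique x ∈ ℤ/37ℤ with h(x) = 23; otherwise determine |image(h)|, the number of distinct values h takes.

8

Since 37 is prime, the nonzero elements of ℤ/37ℤ form a cyclic group of order 36.
As gcd(5, 36) = 1, raising to the 5th power is a bijection on this group: if u^5 ≡ v^5 then (uv^{−1})^5 = 1, and the only element of order dividing gcd(5, 36) = 1 is 1, so u = v.
With h(0) = 0 this makes h injective on all of ℤ/37ℤ, hence bijective (finite equal-size domain and codomain). In particular h is bijective.
Since h is bijective, we find the preimage of 23. The inverse of x ↦ x^5 on (ℤ/37ℤ)^× is x ↦ x^29, because 5·29 = 145 = 4·36 + 1 ≡ 1 (mod 36) and x^{36} = 1 for x ≠ 0 (Fermat). So h⁻¹(23) = 23^29 mod 37.
Repeated squaring mod 37: 23^1 ≡ 23, 23^2 ≡ 23² = 529 ≡ 11, 23^4 ≡ 11² = 121 ≡ 10, 23^8 ≡ 10² = 100 ≡ 26, 23^16 ≡ 26² = 676 ≡ 10. Since 29 = 16 + 8 + 4 + 1, 23^29 ≡ 10·26·10·23: 10·26 = 260 ≡ 1, then 1·10 = 10, then 10·23 = 230 ≡ 8. So 23^29 ≡ 8 (mod 37).
Hence h⁻¹(23) = 8.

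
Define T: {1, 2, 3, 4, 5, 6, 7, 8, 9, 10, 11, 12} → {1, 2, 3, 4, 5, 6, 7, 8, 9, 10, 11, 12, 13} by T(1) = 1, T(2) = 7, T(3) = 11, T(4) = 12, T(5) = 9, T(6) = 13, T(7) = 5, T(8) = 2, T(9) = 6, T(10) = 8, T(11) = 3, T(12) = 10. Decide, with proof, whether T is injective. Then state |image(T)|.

12

The values T(1), …, T(12) are 1, 7, 11, 12, 9, 13, 5, 2, 6, 8, 3, 10 — all distinct.
So T(s) = T(t) only when s = t, and T is injective.
The image of T is {1, 2, 3, 5, 6, 7, 8, 9, 10, 11, 12, 13}, which has 12 elements.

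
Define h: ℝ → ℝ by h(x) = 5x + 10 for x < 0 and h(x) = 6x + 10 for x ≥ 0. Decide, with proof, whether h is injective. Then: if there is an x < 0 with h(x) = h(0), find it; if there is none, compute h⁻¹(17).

7/6

Both pieces are strictly increasing (slopes 5 and 6), so each is injective on its own interval.
The left piece maps (−∞, 0) onto (−∞, 10); the right piece maps [0, ∞) onto [10, ∞).
These images are disjoint, so no value is attained by both pieces. Therefore h is injective.
Because the two images are disjoint, no x < 0 has h(x) = h(0), so we compute h⁻¹(17): 17 lies in [10, ∞), so solve 6x + 10 = 17: x = (17 − 10)/6 = 7/6.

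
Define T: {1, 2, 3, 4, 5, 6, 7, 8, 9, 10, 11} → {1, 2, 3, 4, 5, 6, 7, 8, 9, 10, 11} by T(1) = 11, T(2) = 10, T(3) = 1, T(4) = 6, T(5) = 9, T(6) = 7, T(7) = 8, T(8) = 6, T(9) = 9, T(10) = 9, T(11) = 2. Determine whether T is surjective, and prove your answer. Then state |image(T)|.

No element maps to 3, so T is not surjective.
The image of T is {1, 2, 6, 7, 8, 9, 10, 11}, which has 8 elements.

8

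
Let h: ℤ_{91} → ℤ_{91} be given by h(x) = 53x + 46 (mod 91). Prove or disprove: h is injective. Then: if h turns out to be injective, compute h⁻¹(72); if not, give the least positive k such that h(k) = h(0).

By definition, injectivity means: for all s, t in the domain, h(s) = h(t) implies s = t.
Suppose h(s) = h(t) in ℤ_{91}. Then 53s + 46 ≡ 53t + 46 (mod 91), thus 53(s − t) ≡ 0 (mod 91).
Since gcd(53, 91) = 1, 53 is invertible modulo 91, so s − t ≡ 0 (mod 91), i.e. s = t.
So h is injective.
We now compute 53⁻¹ mod 91 explicitly. Euclid's algorithm: 91 = 1·53 + 38, 53 = 1·38 + 15, 38 = 2·15 + 8, 15 = 1·8 + 7, 8 = 1·7 + 1; back-substituting gives 1 = 79·53 − 46·91, so 53⁻¹ ≡ 79 (mod 91).
Since h is injective, we find h⁻¹(72): we need 53x ≡ 72 − 46 ≡ 26 (mod 91). Using 53⁻¹ = 79: x ≡ 79·26 = 2054 = 22·91 + 52, so x = 52.
Check: h(52) = 53·52 + 46 = 2802 = 30·91 + 72 ≡ 72 (mod 91).

52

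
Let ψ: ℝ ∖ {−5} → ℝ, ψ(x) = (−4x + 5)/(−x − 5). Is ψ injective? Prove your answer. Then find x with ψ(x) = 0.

5/4

Suppose ψ(u) = ψ(v). Cross-multiplying: (−4u + 5)(−v − 5) = (−4v + 5)(−u − 5).
Expanding both sides and cancelling the symmetric terms leaves 25·(u − v) = 0. Since 25 ≠ 0, u = v. Thus ψ is injective.
Solving ψ(x) = 0: cross-multiplying gives −4x + 5 = 0(−x − 5), which rearranges to −4x = −5, so x = 5/4.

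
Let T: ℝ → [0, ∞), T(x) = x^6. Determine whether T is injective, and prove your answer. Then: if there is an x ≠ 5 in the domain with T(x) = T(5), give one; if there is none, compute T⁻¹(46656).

T(5) = 15625 = (−5)^6 = T(−5) (since 6 is even), with 5 ≠ −5. So T is not injective.
For the follow-up, such an x exists: taking x = −5 ∈ ℝ gives T(−5) = 15625 = T(5) with −5 ≠ 5.

-5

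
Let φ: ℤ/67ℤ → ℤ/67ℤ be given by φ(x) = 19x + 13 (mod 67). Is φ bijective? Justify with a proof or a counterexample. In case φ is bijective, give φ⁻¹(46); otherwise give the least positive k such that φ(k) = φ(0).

37

By definition, injectivity means: for all u, v in the domain, φ(u) = φ(v) implies u = v.
Suppose φ(u) = φ(v) in ℤ/67ℤ. Then 19u + 13 ≡ 19v + 13 (mod 67), hence 19(u − v) ≡ 0 (mod 67).
Since gcd(19, 67) = 1, 19 is invertible modulo 67, hence u − v ≡ 0 (mod 67), i.e. u = v.
We now compute 19⁻¹ mod 67 explicitly. Euclid's algorithm: 67 = 3·19 + 10, 19 = 1·10 + 9, 10 = 1·9 + 1; back-substituting gives 1 = 60·19 − 17·67, so 19⁻¹ ≡ 60 (mod 67).
For any y ∈ ℤ/67ℤ, x = 60(y − 13) mod 67 satisfies φ(x) = 19·60(y − 13) + 13 ≡ y (since 19·60 ≡ 1 mod 67). So every y has a preimage.
So φ is bijective.
Since φ is bijective, we find φ⁻¹(46): we need 19x ≡ 46 − 13 ≡ 33 (mod 67). Using 19⁻¹ = 60: x ≡ 60·33 = 1980 = 29·67 + 37, so x = 37.
Check: φ(37) = 19·37 + 13 = 716 = 10·67 + 46 ≡ 46 (mod 67).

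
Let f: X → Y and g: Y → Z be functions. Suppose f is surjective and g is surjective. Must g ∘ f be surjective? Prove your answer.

Let c ∈ Z. Since g is surjective, there is b ∈ Y with g(b) = c. Since f is surjective, there is a ∈ X with f(a) = b.
Then (g ∘ f)(a) = g(b) = c. Therefore g ∘ f is surjective.

surjective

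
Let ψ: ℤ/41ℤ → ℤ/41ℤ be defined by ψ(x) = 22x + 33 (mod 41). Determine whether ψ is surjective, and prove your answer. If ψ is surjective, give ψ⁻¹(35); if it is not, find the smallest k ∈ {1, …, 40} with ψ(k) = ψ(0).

Recall: ψ is surjective if every y in the codomain equals ψ(x) for some x in the domain.
Since gcd(22, 41) = 1, 22 is invertible modulo 41. Euclid's algorithm: 41 = 1·22 + 19, 22 = 1·19 + 3, 19 = 6·3 + 1; back-substituting gives 1 = 28·22 − 15·41, so 22⁻¹ ≡ 28 (mod 41).
Then y ↦ 28(y − 33) is a two-sided inverse to ψ, so every y ∈ ℤ/41ℤ has a preimage.
Hence ψ is surjective.
Since ψ is surjective, we compute ψ⁻¹(35): solve 22x + 33 ≡ 35 (mod 41), i.e. 22x ≡ 2 (mod 41).
Multiplying by 22⁻¹ = 28 gives x ≡ 28·2 = 56 = 1·41 + 15 ≡ 15 (mod 41).
Check: ψ(15) = 22·15 + 33 = 363 = 8·41 + 35 ≡ 35 (mod 41).

15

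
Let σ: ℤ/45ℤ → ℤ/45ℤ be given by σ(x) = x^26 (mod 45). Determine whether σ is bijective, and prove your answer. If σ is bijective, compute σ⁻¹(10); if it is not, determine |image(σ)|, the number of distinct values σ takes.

σ(2): Repeated squaring mod 45: 2^1 ≡ 2, 2^2 ≡ 2² = 4, 2^4 ≡ 4² = 16, 2^8 ≡ 16² = 256 ≡ 31, 2^16 ≡ 31² = 961 ≡ 16. Since 26 = 16 + 8 + 2, 2^26 ≡ 16·31·4: 16·31 = 496 ≡ 1, then 1·4 = 4. So 2^26 ≡ 4 (mod 45).
σ(7): Repeated squaring mod 45: 7^1 ≡ 7, 7^2 ≡ 7² = 49 ≡ 4, 7^4 ≡ 4² = 16, 7^8 ≡ 16² = 256 ≡ 31, 7^16 ≡ 31² = 961 ≡ 16. Since 26 = 16 + 8 + 2, 7^26 ≡ 16·31·4: 16·31 = 496 ≡ 1, then 1·4 = 4. So 7^26 ≡ 4 (mod 45).
So σ(2) = σ(7) = 4 while 2 ≠ 7, so σ is not injective, hence not bijective.
Since σ is not bijective, we determine |image(σ)|. Computing x^26 mod 45 for each x (by repeated squaring, reducing mod 45 at every step), the values σ(0), σ(1), …, σ(44) are: 0, 1, 4, 9, 16, 25, 36, 4, 19, 36, 10, 31, 9, 34, 16, 0, 31, 19, 9, 1, 40, 36, 34, 34, 36, 40, 1, 9, 19, 31, 0, 16, 34, 9, 31, 10, 36, 19, 4, 36, 25, 16, 9, 4, 1.
The distinct values are {0, 1, 4, 9, 10, 16, 19, 25, 31, 34, 36, 40}; there are 12 of them.

12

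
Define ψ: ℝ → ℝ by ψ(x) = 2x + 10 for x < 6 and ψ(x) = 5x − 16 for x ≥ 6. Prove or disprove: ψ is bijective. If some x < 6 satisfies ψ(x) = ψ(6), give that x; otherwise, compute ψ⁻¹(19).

2

Both pieces are strictly increasing (slopes 2 and 5), so each is injective on its own interval.
The left piece maps (−∞, 6) onto (−∞, 22); the right piece maps [6, ∞) onto [14, ∞).
These images overlap. In particular ψ(6) = 14 (right piece), and solving 2x + 10 = 14 on the left piece gives x = 2 < 6.
So ψ(2) = ψ(6) with 2 ≠ 6, and ψ is not injective, hence not bijective. This x = 2 is the requested value below 6.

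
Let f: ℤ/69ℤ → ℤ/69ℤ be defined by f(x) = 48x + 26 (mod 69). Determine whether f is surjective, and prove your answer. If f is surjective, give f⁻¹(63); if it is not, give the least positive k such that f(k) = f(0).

23

Since gcd(48, 69) = 3, we have 48x ≡ 0 (mod 3) for all x, so f(x) ≡ 2 (mod 3).
But 0 ≢ 2 (mod 3), so 0 ∈ ℤ/69ℤ has no preimage. So f is not surjective.
Since f is not surjective, we find the least positive k with f(k) = f(0): this means 48k ≡ 0 (mod 69), i.e. 69 ∣ 48k. Since gcd(48, 69) = 3, dividing through by 3 this holds exactly when 23 ∣ 16k, and as gcd(16, 23) = 1, exactly when 23 ∣ k.
The smallest positive such k is 23.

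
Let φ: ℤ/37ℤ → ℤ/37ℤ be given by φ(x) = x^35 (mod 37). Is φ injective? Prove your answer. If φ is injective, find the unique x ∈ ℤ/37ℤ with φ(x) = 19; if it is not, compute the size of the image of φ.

2

Since 37 is prime, the nonzero elements of ℤ/37ℤ form a cyclic group of order 36.
As gcd(35, 36) = 1, raising to the 35th power is a bijection on this group: if s^35 ≡ t^35 then (st^{−1})^35 = 1, and the only element of order dividing gcd(35, 36) = 1 is 1, so s = t.
With φ(0) = 0 this makes φ injective on all of ℤ/37ℤ, hence bijective (finite equal-size domain and codomain). In particular φ is injective.
Since φ is injective, we find the preimage of 19. The inverse of x ↦ x^35 on (ℤ/37ℤ)^× is x ↦ x^35, because 35·35 = 1225 = 34·36 + 1 ≡ 1 (mod 36) and x^{36} = 1 for x ≠ 0 (Fermat). So φ⁻¹(19) = 19^35 mod 37.
Repeated squaring mod 37: 19^1 ≡ 19, 19^2 ≡ 19² = 361 ≡ 28, 19^4 ≡ 28² = 784 ≡ 7, 19^8 ≡ 7² = 49 ≡ 12, 19^16 ≡ 12² = 144 ≡ 33, 19^32 ≡ 33² = 1089 ≡ 16. Since 35 = 32 + 2 + 1, 19^35 ≡ 16·28·19: 16·28 = 448 ≡ 4, then 4·19 = 76 ≡ 2. So 19^35 ≡ 2 (mod 37).
Hence φ⁻¹(19) = 2.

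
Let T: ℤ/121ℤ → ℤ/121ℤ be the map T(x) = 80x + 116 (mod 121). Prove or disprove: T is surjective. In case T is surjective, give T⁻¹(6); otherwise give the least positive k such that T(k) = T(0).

Since gcd(80, 121) = 1, 80 is invertible modulo 121. Euclid's algorithm: 121 = 1·80 + 41, 80 = 1·41 + 39, 41 = 1·39 + 2, 39 = 19·2 + 1; back-substituting gives 1 = 59·80 − 39·121, so 80⁻¹ ≡ 59 (mod 121).
Then y ↦ 59(y − 116) is a two-sided inverse to T, so every y ∈ ℤ/121ℤ has a preimage.
So T is surjective.
Since T is surjective, we compute T⁻¹(6): solve 80x + 116 ≡ 6 (mod 121), i.e. 80x ≡ 11 (mod 121).
Multiplying by 80⁻¹ = 59 gives x ≡ 59·11 = 649 = 5·121 + 44 ≡ 44 (mod 121).
Check: T(44) = 80·44 + 116 = 3636 = 30·121 + 6 ≡ 6 (mod 121).

44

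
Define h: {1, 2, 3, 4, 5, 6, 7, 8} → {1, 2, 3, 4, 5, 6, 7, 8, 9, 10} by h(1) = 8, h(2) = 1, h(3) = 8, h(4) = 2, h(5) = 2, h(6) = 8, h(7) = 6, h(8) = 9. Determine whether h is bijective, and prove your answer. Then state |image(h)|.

h(1) = 8 = h(3) with 1 ≠ 3, so h is not injective, hence not bijective.
The image of h is {1, 2, 6, 8, 9}, which has 5 elements.

5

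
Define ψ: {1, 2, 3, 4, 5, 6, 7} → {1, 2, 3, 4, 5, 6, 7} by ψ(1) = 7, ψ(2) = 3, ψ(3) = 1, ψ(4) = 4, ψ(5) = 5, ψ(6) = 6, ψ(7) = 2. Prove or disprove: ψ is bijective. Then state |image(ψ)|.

The values 7, 3, 1, 4, 5, 6, 2 are a permutation of {1, 2, 3, 4, 5, 6, 7}: each element appears exactly once.
So ψ is injective and surjective, hence bijective.
The image of ψ is {1, 2, 3, 4, 5, 6, 7}, which has 7 elements.

7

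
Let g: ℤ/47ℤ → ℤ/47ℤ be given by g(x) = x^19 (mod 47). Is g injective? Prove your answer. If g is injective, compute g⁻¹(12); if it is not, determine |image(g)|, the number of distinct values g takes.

7

Since 47 is prime, the nonzero elements of ℤ/47ℤ form a cyclic group of order 46.
As gcd(19, 46) = 1, raising to the 19th power is a bijection on this group: if s^19 ≡ t^19 then (st^{−1})^19 = 1, and the only element of order dividing gcd(19, 46) = 1 is 1, so s = t.
With g(0) = 0 this makes g injective on all of ℤ/47ℤ, hence bijective (finite equal-size domain and codomain). In particular g is injective.
Since g is injective, we find the preimage of 12. The inverse of x ↦ x^19 on (ℤ/47ℤ)^× is x ↦ x^17, because 19·17 = 323 = 7·46 + 1 ≡ 1 (mod 46) and x^{46} = 1 for x ≠ 0 (Fermat). So g⁻¹(12) = 12^17 mod 47.
Repeated squaring mod 47: 12^1 ≡ 12, 12^2 ≡ 12² = 144 ≡ 3, 12^4 ≡ 3² = 9, 12^8 ≡ 9² = 81 ≡ 34, 12^16 ≡ 34² = 1156 ≡ 28. Since 17 = 16 + 1, 12^17 ≡ 28·12: 28·12 = 336 ≡ 7. So 12^17 ≡ 7 (mod 47).
Hence g⁻¹(12) = 7.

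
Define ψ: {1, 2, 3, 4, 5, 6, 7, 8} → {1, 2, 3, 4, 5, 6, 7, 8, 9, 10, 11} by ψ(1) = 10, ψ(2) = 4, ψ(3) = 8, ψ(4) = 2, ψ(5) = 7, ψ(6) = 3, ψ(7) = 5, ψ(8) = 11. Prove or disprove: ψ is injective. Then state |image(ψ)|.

8

The values ψ(1), …, ψ(8) are 10, 4, 8, 2, 7, 3, 5, 11 — all distinct.
So ψ(s) = ψ(t) only when s = t, and ψ is injective.
The image of ψ is {2, 3, 4, 5, 7, 8, 10, 11}, which has 8 elements.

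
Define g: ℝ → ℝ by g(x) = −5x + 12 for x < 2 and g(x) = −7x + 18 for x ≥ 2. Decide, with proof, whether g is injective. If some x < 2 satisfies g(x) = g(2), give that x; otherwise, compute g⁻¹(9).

8/5

Both pieces are strictly decreasing (slopes −5 and −7), so each is injective on its own interval.
The left piece maps (−∞, 2) onto (2, ∞); the right piece maps [2, ∞) onto (−∞, 4].
These images overlap. In particular g(2) = 4 (right piece), and solving −5x + 12 = 4 on the left piece gives x = 8/5 < 2.
So g(8/5) = g(2) with 8/5 ≠ 2, and g is not injective. This x = 8/5 is the requested value below 2.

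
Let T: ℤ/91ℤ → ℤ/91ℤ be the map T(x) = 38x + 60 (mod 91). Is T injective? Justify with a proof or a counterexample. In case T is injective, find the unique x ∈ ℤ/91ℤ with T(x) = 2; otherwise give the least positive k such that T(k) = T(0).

32

Suppose T(u) = T(v) in ℤ/91ℤ. Then 38u + 60 ≡ 38v + 60 (mod 91), hence 38(u − v) ≡ 0 (mod 91).
Since gcd(38, 91) = 1, 38 is invertible modulo 91, thus u − v ≡ 0 (mod 91), i.e. u = v.
Therefore T is injective.
We now compute 38⁻¹ mod 91 explicitly. Euclid's algorithm: 91 = 2·38 + 15, 38 = 2·15 + 8, 15 = 1·8 + 7, 8 = 1·7 + 1; back-substituting gives 1 = 12·38 − 5·91, so 38⁻¹ ≡ 12 (mod 91).
Since T is injective, we find T⁻¹(2): we need 38x ≡ 2 − 60 ≡ 33 (mod 91). Using 38⁻¹ = 12: x ≡ 12·33 = 396 = 4·91 + 32, so x = 32.
Check: T(32) = 38·32 + 60 = 1276 = 14·91 + 2 ≡ 2 (mod 91).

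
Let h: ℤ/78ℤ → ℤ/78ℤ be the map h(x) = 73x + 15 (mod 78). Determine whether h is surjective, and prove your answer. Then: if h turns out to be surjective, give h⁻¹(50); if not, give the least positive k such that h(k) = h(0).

71

Since gcd(73, 78) = 1, 73 is invertible modulo 78. Euclid's algorithm: 78 = 1·73 + 5, 73 = 14·5 + 3, 5 = 1·3 + 2, 3 = 1·2 + 1; back-substituting gives 1 = 31·73 − 29·78, so 73⁻¹ ≡ 31 (mod 78).
For any y ∈ ℤ/78ℤ, x = 31(y − 15) mod 78 satisfies h(x) = 73·31(y − 15) + 15 ≡ y (since 73·31 ≡ 1 mod 78). So every y has a preimage.
So h is surjective.
Since h is surjective, we compute h⁻¹(50): solve 73x + 15 ≡ 50 (mod 78), i.e. 73x ≡ 35 (mod 78).
Multiplying by 73⁻¹ = 31 gives x ≡ 31·35 = 1085 = 13·78 + 71 ≡ 71 (mod 78).
Check: h(71) = 73·71 + 15 = 5198 = 66·78 + 50 ≡ 50 (mod 78).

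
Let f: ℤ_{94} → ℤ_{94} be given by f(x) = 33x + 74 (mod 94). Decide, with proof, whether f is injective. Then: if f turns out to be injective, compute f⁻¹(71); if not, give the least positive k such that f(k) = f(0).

17

Suppose f(x_1) = f(x_2) in ℤ_{94}. Then 33x_1 + 74 ≡ 33x_2 + 74 (mod 94), thus 33(x_1 − x_2) ≡ 0 (mod 94).
Since gcd(33, 94) = 1, 33 is invertible modulo 94, so x_1 − x_2 ≡ 0 (mod 94), i.e. x_1 = x_2.
Thus f is injective.
We now compute 33⁻¹ mod 94 explicitly. Euclid's algorithm: 94 = 2·33 + 28, 33 = 1·28 + 5, 28 = 5·5 + 3, 5 = 1·3 + 2, 3 = 1·2 + 1; back-substituting gives 1 = 57·33 − 20·94, so 33⁻¹ ≡ 57 (mod 94).
Since f is injective, we compute f⁻¹(71): solve 33x + 74 ≡ 71 (mod 94), i.e. 33x ≡ 91 (mod 94).
Multiplying by 33⁻¹ = 57 gives x ≡ 57·91 = 5187 = 55·94 + 17 ≡ 17 (mod 94).
Check: f(17) = 33·17 + 74 = 635 = 6·94 + 71 ≡ 71 (mod 94).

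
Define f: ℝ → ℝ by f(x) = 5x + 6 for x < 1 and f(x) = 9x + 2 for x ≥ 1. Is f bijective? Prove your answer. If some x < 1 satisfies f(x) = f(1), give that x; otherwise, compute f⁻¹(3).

-3/5

Both pieces are strictly increasing (slopes 5 and 9), so each is injective on its own interval.
The left piece maps (−∞, 1) onto (−∞, 11); the right piece maps [1, ∞) onto [11, ∞).
Since 11 = 11, the images partition ℝ: f is injective and surjective, hence bijective.
Because the two images are disjoint, no x < 1 has f(x) = f(1), so we compute f⁻¹(3): 3 lies in (−∞, 11), so solve 5x + 6 = 3: x = (3 − 6)/5 = −3/5.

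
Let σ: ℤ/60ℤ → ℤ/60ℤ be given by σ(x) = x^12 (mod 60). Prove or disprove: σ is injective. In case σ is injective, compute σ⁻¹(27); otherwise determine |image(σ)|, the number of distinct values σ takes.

σ(2): Repeated squaring mod 60: 2^1 ≡ 2, 2^2 ≡ 2² = 4, 2^4 ≡ 4² = 16, 2^8 ≡ 16² = 256 ≡ 16. Since 12 = 8 + 4, 2^12 ≡ 16·16: 16·16 = 256 ≡ 16. So 2^12 ≡ 16 (mod 60).
σ(4): Repeated squaring mod 60: 4^1 ≡ 4, 4^2 ≡ 4² = 16, 4^4 ≡ 16² = 256 ≡ 16, 4^8 ≡ 16² = 256 ≡ 16. Since 12 = 8 + 4, 4^12 ≡ 16·16: 16·16 = 256 ≡ 16. So 4^12 ≡ 16 (mod 60).
So σ(2) = σ(4) = 16 while 2 ≠ 4, thus σ is not injective.
Since σ is not injective, we determine |image(σ)|. Computing x^12 mod 60 for each x (by repeated squaring, reducing mod 60 at every step), the values σ(0), σ(1), …, σ(59) are: 0, 1, 16, 21, 16, 25, 36, 1, 16, 21, 40, 1, 36, 1, 16, 45, 16, 1, 36, 1, 40, 21, 16, 1, 36, 25, 16, 21, 16, 1, 0, 1, 16, 21, 16, 25, 36, 1, 16, 21, 40, 1, 36, 1, 16, 45, 16, 1, 36, 1, 40, 21, 16, 1, 36, 25, 16, 21, 16, 1.
The distinct values are {0, 1, 16, 21, 25, 36, 40, 45}; there are 8 of them.

8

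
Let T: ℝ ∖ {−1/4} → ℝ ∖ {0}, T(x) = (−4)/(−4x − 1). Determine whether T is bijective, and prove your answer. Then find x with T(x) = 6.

Suppose T(a) = T(b). Cross-multiplying: (−4)(−4b − 1) = (−4)(−4a − 1).
Expanding both sides and cancelling the symmetric terms leaves −16·(a − b) = 0. Since −16 ≠ 0, a = b. Thus T is injective.
For any y ≠ 0, solving y(−4x − 1) = −4 for x gives a well-defined x ≠ −1/4. So T is surjective.
Hence T is bijective.
Solving T(x) = 6: cross-multiplying gives −4 = 6(−4x − 1), which rearranges to 24x = −2, so x = −1/12.

-1/12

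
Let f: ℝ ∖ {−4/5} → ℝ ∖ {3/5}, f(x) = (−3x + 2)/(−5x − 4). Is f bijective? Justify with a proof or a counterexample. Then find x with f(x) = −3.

Suppose f(u) = f(v). Cross-multiplying: (−3u + 2)(−5v − 4) = (−3v + 2)(−5u − 4).
Expanding both sides and cancelling the symmetric terms leaves 22·(u − v) = 0. Since 22 ≠ 0, u = v. Thus f is injective.
For any y ≠ 3/5, solving y(−5x − 4) = −3x + 2 for x gives a well-defined x ≠ −4/5. So f is surjective.
Therefore f is bijective.
Solving f(x) = −3: cross-multiplying gives −3x + 2 = −3(−5x − 4), which rearranges to −18x = 10, so x = −5/9.

-5/9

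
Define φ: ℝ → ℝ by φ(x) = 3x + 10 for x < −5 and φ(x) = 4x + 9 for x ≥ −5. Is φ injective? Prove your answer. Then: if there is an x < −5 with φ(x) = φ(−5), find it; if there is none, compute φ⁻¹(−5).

Both pieces are strictly increasing (slopes 3 and 4), so each is injective on its own interval.
The left piece maps (−∞, −5) onto (−∞, −5); the right piece maps [−5, ∞) onto [−11, ∞).
These images overlap. In particular φ(−5) = −11 (right piece), and solving 3x + 10 = −11 on the left piece gives x = −7 < −5.
So φ(−7) = φ(−5) with −7 ≠ −5, and φ is not injective. This x = −7 is the requested value below −5.

-7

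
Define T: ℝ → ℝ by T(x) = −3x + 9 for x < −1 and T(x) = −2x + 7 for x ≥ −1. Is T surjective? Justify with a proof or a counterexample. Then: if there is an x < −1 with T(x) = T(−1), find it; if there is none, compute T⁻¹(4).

3/2

Both pieces are strictly decreasing (slopes −3 and −2), so each is injective on its own interval.
The left piece maps (−∞, −1) onto (12, ∞); the right piece maps [−1, ∞) onto (−∞, 9].
The union (12, ∞) ∪ (−∞, 9] omits the interval between 12 and 9; in particular 12 has no preimage. So T is not surjective.
Because the two images are disjoint, no x < −1 has T(x) = T(−1), so we compute T⁻¹(4): 4 lies in (−∞, 9], so solve −2x + 7 = 4: x = (4 − 7)/(−2) = 3/2.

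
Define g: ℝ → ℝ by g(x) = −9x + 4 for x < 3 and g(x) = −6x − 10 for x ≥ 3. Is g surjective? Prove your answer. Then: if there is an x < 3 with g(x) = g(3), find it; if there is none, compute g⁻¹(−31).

Both pieces are strictly decreasing (slopes −9 and −6), so each is injective on its own interval.
The left piece maps (−∞, 3) onto (−23, ∞); the right piece maps [3, ∞) onto (−∞, −28].
The union (−23, ∞) ∪ (−∞, −28] omits the interval between −23 and −28; in particular −23 has no preimage. So g is not surjective.
Because the two images are disjoint, no x < 3 has g(x) = g(3), so we compute g⁻¹(−31): −31 lies in (−∞, −28], so solve −6x − 10 = −31: x = (−31 + 10)/(−6) = 7/2.

7/2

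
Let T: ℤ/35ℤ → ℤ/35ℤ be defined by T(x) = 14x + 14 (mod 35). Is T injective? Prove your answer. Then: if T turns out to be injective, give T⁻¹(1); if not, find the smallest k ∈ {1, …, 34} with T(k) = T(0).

5

We have gcd(14, 35) = 7 > 1. Taking x_1 = 0 and x_2 = 5: T(0) = 14 and T(5) = 14·5 + 14 = 84 ≡ 14 (mod 35).
So T(0) = T(5) while 0 ≠ 5, thus T is not injective.
Since T is not injective, we find the least positive k with T(k) = T(0): this means 14k ≡ 0 (mod 35), i.e. 35 ∣ 14k. Since gcd(14, 35) = 7, dividing through by 7 this holds exactly when 5 ∣ 2k, and as gcd(2, 5) = 1, exactly when 5 ∣ k.
The smallest positive such k is 5.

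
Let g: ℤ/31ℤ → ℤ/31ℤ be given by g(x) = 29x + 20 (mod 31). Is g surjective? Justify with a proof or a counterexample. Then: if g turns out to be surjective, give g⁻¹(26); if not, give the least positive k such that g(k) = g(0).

By definition, surjectivity means every element of the codomain has a preimage under g.
Since gcd(29, 31) = 1, 29 is invertible modulo 31. Euclid's algorithm: 31 = 1·29 + 2, 29 = 14·2 + 1; back-substituting gives 1 = 15·29 − 14·31, so 29⁻¹ ≡ 15 (mod 31).
Then y ↦ 15(y − 20) is a two-sided inverse to g, so every y ∈ ℤ/31ℤ has a preimage.
Hence g is surjective.
Since g is surjective, we compute g⁻¹(26): solve 29x + 20 ≡ 26 (mod 31), i.e. 29x ≡ 6 (mod 31).
Multiplying by 29⁻¹ = 15 gives x ≡ 15·6 = 90 = 2·31 + 28 ≡ 28 (mod 31).
Check: g(28) = 29·28 + 20 = 832 = 26·31 + 26 ≡ 26 (mod 31).

28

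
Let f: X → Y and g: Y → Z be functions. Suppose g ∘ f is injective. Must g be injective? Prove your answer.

No. Take X = {0}, Y = {0, 1, 2, 3}, Z = {0, 1, 2, 3}, f(a) = a for each a ∈ X, and g(b) = 2 if b ∈ {2, 3} else g(b) = b.
Then g ∘ f = f is injective (X ⊂ Y and f is the inclusion), but g(2) = g(3) = 2 with 2 ≠ 3, so g is not injective.

not injective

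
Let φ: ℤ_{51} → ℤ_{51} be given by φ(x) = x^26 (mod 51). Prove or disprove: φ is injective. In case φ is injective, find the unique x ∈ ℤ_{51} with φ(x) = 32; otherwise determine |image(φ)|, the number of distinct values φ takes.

18

φ(7): Repeated squaring mod 51: 7^1 ≡ 7, 7^2 ≡ 7² = 49, 7^4 ≡ 49² = 2401 ≡ 4, 7^8 ≡ 4² = 16, 7^16 ≡ 16² = 256 ≡ 1. Since 26 = 16 + 8 + 2, 7^26 ≡ 1·16·49: 1·16 = 16, then 16·49 = 784 ≡ 19. So 7^26 ≡ 19 (mod 51).
φ(10): Repeated squaring mod 51: 10^1 ≡ 10, 10^2 ≡ 10² = 100 ≡ 49, 10^4 ≡ 49² = 2401 ≡ 4, 10^8 ≡ 4² = 16, 10^16 ≡ 16² = 256 ≡ 1. Since 26 = 16 + 8 + 2, 10^26 ≡ 1·16·49: 1·16 = 16, then 16·49 = 784 ≡ 19. So 10^26 ≡ 19 (mod 51).
So φ(7) = φ(10) = 19 while 7 ≠ 10, so φ is not injective.
Since φ is not injective, we determine |image(φ)|. Computing x^26 mod 51 for each x (by repeated squaring, reducing mod 51 at every step), the values φ(0), φ(1), …, φ(50) are: 0, 1, 4, 42, 16, 43, 15, 19, 13, 30, 19, 49, 9, 16, 25, 21, 1, 34, 18, 4, 25, 33, 43, 49, 36, 13, 13, 36, 49, 43, 33, 25, 4, 18, 34, 1, 21, 25, 16, 9, 49, 19, 30, 13, 19, 15, 43, 16, 42, 4, 1.
The distinct values are {0, 1, 4, 9, 13, 15, 16, 18, 19, 21, 25, 30, 33, 34, 36, 42, 43, 49}; there are 18 of them.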